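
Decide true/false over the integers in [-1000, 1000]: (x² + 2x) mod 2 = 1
The claim fails at x = 0:
x = 0: LHS = (0² + 2·0) mod 2 = 0 mod 2 = 0; 0 = 1 — FAILS

Because a single integer refutes it, the statement is false.

Answer: False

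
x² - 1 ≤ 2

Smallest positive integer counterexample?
Testing positive integers:
x = 1: LHS = 1² - 1 = 0; 0 ≤ 2 — holds
x = 2: LHS = 2² - 1 = 3; 3 ≤ 2 — FAILS  ← smallest positive counterexample

Answer: x = 2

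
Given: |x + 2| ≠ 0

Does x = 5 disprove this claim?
Substitute x = 5 into the relation:
x = 5: LHS = |5 + 2| = |7| = 7; 7 ≠ 0 — holds

The claim holds here, so x = 5 is not a counterexample. (A counterexample exists elsewhere, e.g. x = -2.)

Answer: No, x = 5 is not a counterexample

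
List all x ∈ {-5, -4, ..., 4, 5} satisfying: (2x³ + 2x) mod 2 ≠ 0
For a polynomial with integer coefficients, its value mod 2 depends only on x mod 2, so it suffices to check one representative of each residue class, x = 0, 1:
x = 0: LHS = (2·0³ + 2·0) mod 2 = 0 mod 2 = 0; 0 ≠ 0 — FAILS
x = 1: LHS = (2·1³ + 2·1) mod 2 = 4 mod 2 = 0; 0 ≠ 0 — FAILS
The relation fails in every residue class, so the claimed relation (≠) fails for every integer in [-5, 5].

Answer: None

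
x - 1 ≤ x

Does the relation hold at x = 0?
x = 0: LHS = 0 - 1 = -1; -1 ≤ 0 — holds

The relation is satisfied at x = 0.

Answer: Yes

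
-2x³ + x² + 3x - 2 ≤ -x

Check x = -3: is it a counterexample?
Substitute x = -3 into the relation:
x = -3: LHS = -2·(-3)³ + (-3)² + 3·(-3) - 2 = 52, RHS = -(-3) = 3; 52 ≤ 3 — FAILS

Since the claim fails at x = -3, this value is a counterexample.

Answer: Yes, x = -3 is a counterexample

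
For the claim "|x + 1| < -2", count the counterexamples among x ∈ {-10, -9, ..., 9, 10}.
Counterexamples in [-10, 10]: {-10, -9, -8, -7, -6, -5, -4, -3, -2, -1, 0, 1, 2, 3, 4, 5, 6, 7, 8, 9, 10}.

Counting them gives 21 values.

Answer: 21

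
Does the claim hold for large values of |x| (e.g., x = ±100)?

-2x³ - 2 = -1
x = 100: LHS = -2·100³ - 2 = -2000002; -2000002 = -1 — FAILS
x = -100: LHS = -2·(-100)³ - 2 = 1999998; 1999998 = -1 — FAILS

Answer: No, fails for both x = 100 and x = -100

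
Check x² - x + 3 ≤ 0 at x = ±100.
x = 100: LHS = 100² - 100 + 3 = 9903; 9903 ≤ 0 — FAILS
x = -100: LHS = (-100)² - (-100) + 3 = 10103; 10103 ≤ 0 — FAILS

Answer: No, fails for both x = 100 and x = -100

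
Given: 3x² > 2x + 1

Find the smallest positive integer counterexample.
Testing positive integers:
x = 1: LHS = 3·1² = 3, RHS = 2·1 + 1 = 3; 3 > 3 — FAILS  ← smallest positive counterexample

Answer: x = 1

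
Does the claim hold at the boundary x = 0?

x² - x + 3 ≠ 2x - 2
x = 0: LHS = 0² - 0 + 3 = 3, RHS = 2·0 - 2 = -2; 3 ≠ -2 — holds

The relation is satisfied at x = 0.

Answer: Yes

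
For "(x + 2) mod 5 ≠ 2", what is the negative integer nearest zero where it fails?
Testing negative integers from -1 downward:
x = -1: LHS = ((-1) + 2) mod 5 = 1 mod 5 = 1; 1 ≠ 2 — holds
x = -2: LHS = ((-2) + 2) mod 5 = 0 mod 5 = 0; 0 ≠ 2 — holds
x = -3: LHS = ((-3) + 2) mod 5 = (-1) mod 5 = 4; 4 ≠ 2 — holds
x = -4: LHS = ((-4) + 2) mod 5 = (-2) mod 5 = 3; 3 ≠ 2 — holds
x = -5: LHS = ((-5) + 2) mod 5 = (-3) mod 5 = 2; 2 ≠ 2 — FAILS  ← closest negative counterexample to 0

Answer: x = -5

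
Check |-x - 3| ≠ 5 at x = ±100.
x = 100: LHS = |-100 - 3| = |-103| = 103; 103 ≠ 5 — holds
x = -100: LHS = |-(-100) - 3| = |97| = 97; 97 ≠ 5 — holds

Answer: Yes, holds for both x = 100 and x = -100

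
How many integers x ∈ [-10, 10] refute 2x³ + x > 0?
Counterexamples in [-10, 10]: {-10, -9, -8, -7, -6, -5, -4, -3, -2, -1, 0}.

Counting them gives 11 values.

Answer: 11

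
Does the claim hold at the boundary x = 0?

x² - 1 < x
x = 0: LHS = 0² - 1 = -1; -1 < 0 — holds

The relation is satisfied at x = 0.

Answer: Yes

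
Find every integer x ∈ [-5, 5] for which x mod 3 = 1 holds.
Holds for: {-5, -2, 1, 4}
Fails for: {-4, -3, -1, 0, 2, 3, 5}

Answer: {-5, -2, 1, 4}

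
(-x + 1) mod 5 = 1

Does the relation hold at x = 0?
x = 0: LHS = (-0 + 1) mod 5 = 1 mod 5 = 1; 1 = 1 — holds

The relation is satisfied at x = 0.

Answer: Yes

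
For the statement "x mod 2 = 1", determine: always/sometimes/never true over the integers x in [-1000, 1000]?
Holds at x = 1: LHS = 1 mod 2 = 1; 1 = 1 — holds
Fails at x = 0: LHS = 0 mod 2 = 0; 0 = 1 — FAILS
It is satisfied by some integers in the range but not all.

Answer: Sometimes true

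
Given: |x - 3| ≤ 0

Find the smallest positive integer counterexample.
Testing positive integers:
x = 1: LHS = |1 - 3| = |-2| = 2; 2 ≤ 0 — FAILS  ← smallest positive counterexample

Answer: x = 1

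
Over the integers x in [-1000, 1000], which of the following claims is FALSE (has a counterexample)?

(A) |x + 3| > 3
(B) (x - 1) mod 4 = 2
(A) x = 0: LHS = |0 + 3| = |3| = 3; 3 > 3 — FAILS
(B) x = 0: LHS = (0 - 1) mod 4 = (-1) mod 4 = 3; 3 = 2 — FAILS

Answer: Both A and B are false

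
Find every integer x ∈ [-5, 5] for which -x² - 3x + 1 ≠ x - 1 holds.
Track d = LHS − RHS over the integers in [-5, 5]. Equality would need d = 0, but d changes sign only between consecutive integers, jumping over 0:
x = -5: LHS = -(-5)² - 3·(-5) + 1 = -9, RHS = (-5) - 1 = -6; -9 ≠ -6 — holds  (d = -3)
x = -4: LHS = -(-4)² - 3·(-4) + 1 = -3, RHS = (-4) - 1 = -5; -3 ≠ -5 — holds  (d = 2)
x = 0: LHS = -0² - 3·0 + 1 = 1, RHS = 0 - 1 = -1; 1 ≠ -1 — holds  (d = 2)
x = 1: LHS = -1² - 3·1 + 1 = -3, RHS = 1 - 1 = 0; -3 ≠ 0 — holds  (d = -3)
Away from these crossings d keeps a constant sign, and checking every integer in [-5, 5] confirms d ≠ 0 throughout. Hence the two sides are never equal, so the relation holds for every integer in [-5, 5].

Answer: All integers in [-5, 5]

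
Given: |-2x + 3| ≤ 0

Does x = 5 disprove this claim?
Substitute x = 5 into the relation:
x = 5: LHS = |-2·5 + 3| = |-7| = 7; 7 ≤ 0 — FAILS

Since the claim fails at x = 5, this value is a counterexample.

Answer: Yes, x = 5 is a counterexample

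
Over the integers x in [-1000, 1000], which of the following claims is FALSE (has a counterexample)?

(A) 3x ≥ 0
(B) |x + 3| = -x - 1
(A) x = -1: LHS = 3·(-1) = -3; -3 ≥ 0 — FAILS
(B) x = 0: LHS = |0 + 3| = |3| = 3, RHS = -0 - 1 = -1; 3 = -1 — FAILS

Answer: Both A and B are false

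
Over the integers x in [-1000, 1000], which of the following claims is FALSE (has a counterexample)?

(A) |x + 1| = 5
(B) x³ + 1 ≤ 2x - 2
(A) x = 0: LHS = |0 + 1| = |1| = 1; 1 = 5 — FAILS
(B) x = 0: LHS = 0³ + 1 = 1, RHS = 2·0 - 2 = -2; 1 ≤ -2 — FAILS

Answer: Both A and B are false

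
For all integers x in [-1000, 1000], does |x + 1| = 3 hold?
The claim fails at x = 0:
x = 0: LHS = |0 + 1| = |1| = 1; 1 = 3 — FAILS

Because a single integer refutes it, the statement is false.

Answer: False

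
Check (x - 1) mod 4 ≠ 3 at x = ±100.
x = 100: LHS = (100 - 1) mod 4 = 99 mod 4 = 3; 3 ≠ 3 — FAILS
x = -100: LHS = ((-100) - 1) mod 4 = (-101) mod 4 = 3; 3 ≠ 3 — FAILS

Answer: No, fails for both x = 100 and x = -100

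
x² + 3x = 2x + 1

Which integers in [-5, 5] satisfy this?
Track d = LHS − RHS over the integers in [-5, 5]. Equality would need d = 0, but d changes sign only between consecutive integers, jumping over 0:
x = -2: LHS = (-2)² + 3·(-2) = -2, RHS = 2·(-2) + 1 = -3; -2 = -3 — FAILS  (d = 1)
x = -1: LHS = (-1)² + 3·(-1) = -2, RHS = 2·(-1) + 1 = -1; -2 = -1 — FAILS  (d = -1)
x = 0: LHS = 0² + 3·0 = 0, RHS = 2·0 + 1 = 1; 0 = 1 — FAILS  (d = -1)
x = 1: LHS = 1² + 3·1 = 4, RHS = 2·1 + 1 = 3; 4 = 3 — FAILS  (d = 1)
Away from these crossings d keeps a constant sign, and checking every integer in [-5, 5] confirms d ≠ 0 throughout. Hence the two sides are never equal, so the claimed relation (=) fails for every integer in [-5, 5].

Answer: None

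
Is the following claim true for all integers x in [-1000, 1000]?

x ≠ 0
The claim fails at x = 0:
x = 0: 0 ≠ 0 — FAILS

Because a single integer refutes it, the statement is false.

Answer: False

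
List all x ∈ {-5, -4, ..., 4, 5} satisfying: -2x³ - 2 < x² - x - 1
Holds for: {-1, 0, 1, 2, 3, 4, 5}
Fails for: {-5, -4, -3, -2}

Answer: {-1, 0, 1, 2, 3, 4, 5}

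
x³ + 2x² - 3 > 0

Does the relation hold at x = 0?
x = 0: LHS = 0³ + 2·0² - 3 = -3; -3 > 0 — FAILS

The relation fails at x = 0, so x = 0 is a counterexample.

Answer: No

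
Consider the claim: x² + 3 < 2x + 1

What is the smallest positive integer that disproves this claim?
Testing positive integers:
x = 1: LHS = 1² + 3 = 4, RHS = 2·1 + 1 = 3; 4 < 3 — FAILS  ← smallest positive counterexample

Answer: x = 1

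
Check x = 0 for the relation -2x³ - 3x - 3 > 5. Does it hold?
x = 0: LHS = -2·0³ - 3·0 - 3 = -3; -3 > 5 — FAILS

The relation fails at x = 0, so x = 0 is a counterexample.

Answer: No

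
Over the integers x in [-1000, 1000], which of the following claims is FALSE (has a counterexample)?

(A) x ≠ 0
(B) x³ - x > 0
(A) x = 0: 0 ≠ 0 — FAILS
(B) x = 0: LHS = 0³ - 0 = 0; 0 > 0 — FAILS

Answer: Both A and B are false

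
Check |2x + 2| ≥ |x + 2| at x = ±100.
x = 100: LHS = |2·100 + 2| = |202| = 202, RHS = |100 + 2| = |102| = 102; 202 ≥ 102 — holds
x = -100: LHS = |2·(-100) + 2| = |-198| = 198, RHS = |(-100) + 2| = |-98| = 98; 198 ≥ 98 — holds

Answer: Yes, holds for both x = 100 and x = -100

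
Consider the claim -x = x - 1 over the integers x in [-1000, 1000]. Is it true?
The claim fails at x = 0:
x = 0: LHS = -0 = 0, RHS = 0 - 1 = -1; 0 = -1 — FAILS

Because a single integer refutes it, the statement is false.

Answer: False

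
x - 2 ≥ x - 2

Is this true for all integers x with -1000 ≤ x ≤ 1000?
Over all integers in [-1000, 1000], LHS − RHS is smallest at x = 0, where it equals 0:
x = 0: LHS = 0 - 2 = -2, RHS = 0 - 2 = -2; -2 ≥ -2 — holds
At the ends of the range:
x = -1000: LHS = (-1000) - 2 = -1002, RHS = (-1000) - 2 = -1002; -1002 ≥ -1002 — holds
x = 1000: LHS = 1000 - 2 = 998, RHS = 1000 - 2 = 998; 998 ≥ 998 — holds
Hence LHS − RHS is never negative, i.e. LHS ≥ RHS throughout, so the relation holds for every integer in [-1000, 1000].

No counterexample exists.

Answer: True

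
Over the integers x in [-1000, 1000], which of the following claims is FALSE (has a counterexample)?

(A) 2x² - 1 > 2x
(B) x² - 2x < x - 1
(A) x = 0: LHS = 2·0² - 1 = -1, RHS = 2·0 = 0; -1 > 0 — FAILS
(B) x = 0: LHS = 0² - 2·0 = 0, RHS = 0 - 1 = -1; 0 < -1 — FAILS

Answer: Both A and B are false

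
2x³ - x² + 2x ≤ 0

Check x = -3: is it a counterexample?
Substitute x = -3 into the relation:
x = -3: LHS = 2·(-3)³ - (-3)² + 2·(-3) = -69; -69 ≤ 0 — holds

The claim holds here, so x = -3 is not a counterexample. (A counterexample exists elsewhere, e.g. x = 1.)

Answer: No, x = -3 is not a counterexample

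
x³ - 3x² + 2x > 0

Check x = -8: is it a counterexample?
Substitute x = -8 into the relation:
x = -8: LHS = (-8)³ - 3·(-8)² + 2·(-8) = -720; -720 > 0 — FAILS

Since the claim fails at x = -8, this value is a counterexample.

Answer: Yes, x = -8 is a counterexample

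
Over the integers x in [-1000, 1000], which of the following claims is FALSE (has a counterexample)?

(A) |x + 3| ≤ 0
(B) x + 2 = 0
(A) x = 0: LHS = |0 + 3| = |3| = 3; 3 ≤ 0 — FAILS
(B) x = 0: LHS = 0 + 2 = 2; 2 = 0 — FAILS

Answer: Both A and B are false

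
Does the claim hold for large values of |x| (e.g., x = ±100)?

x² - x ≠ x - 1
x = 100: LHS = 100² - 100 = 9900, RHS = 100 - 1 = 99; 9900 ≠ 99 — holds
x = -100: LHS = (-100)² - (-100) = 10100, RHS = (-100) - 1 = -101; 10100 ≠ -101 — holds

Answer: Yes, holds for both x = 100 and x = -100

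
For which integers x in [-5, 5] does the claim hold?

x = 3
Holds for: {3}
Fails for: {-5, -4, -3, -2, -1, 0, 1, 2, 4, 5}

Answer: {3}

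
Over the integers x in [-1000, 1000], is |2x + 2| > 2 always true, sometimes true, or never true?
Holds at x = 1: LHS = |2·1 + 2| = |4| = 4; 4 > 2 — holds
Fails at x = 0: LHS = |2·0 + 2| = |2| = 2; 2 > 2 — FAILS
It is satisfied by some integers in the range but not all.

Answer: Sometimes true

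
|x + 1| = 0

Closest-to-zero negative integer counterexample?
Testing negative integers from -1 downward:
x = -1: LHS = |(-1) + 1| = |0| = 0; 0 = 0 — holds
x = -2: LHS = |(-2) + 1| = |-1| = 1; 1 = 0 — FAILS  ← closest negative counterexample to 0

Answer: x = -2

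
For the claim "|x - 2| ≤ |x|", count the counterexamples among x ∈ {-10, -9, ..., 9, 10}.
Counterexamples in [-10, 10]: {-10, -9, -8, -7, -6, -5, -4, -3, -2, -1, 0}.

Counting them gives 11 values.

Answer: 11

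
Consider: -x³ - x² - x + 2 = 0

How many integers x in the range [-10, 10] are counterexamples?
Counterexamples in [-10, 10]: {-10, -9, -8, -7, -6, -5, -4, -3, -2, -1, 0, 1, 2, 3, 4, 5, 6, 7, 8, 9, 10}.

Counting them gives 21 values.

Answer: 21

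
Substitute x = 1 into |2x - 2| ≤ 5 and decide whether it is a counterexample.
Substitute x = 1 into the relation:
x = 1: LHS = |2·1 - 2| = |0| = 0; 0 ≤ 5 — holds

The claim holds here, so x = 1 is not a counterexample. (A counterexample exists elsewhere, e.g. x = -2.)

Answer: No, x = 1 is not a counterexample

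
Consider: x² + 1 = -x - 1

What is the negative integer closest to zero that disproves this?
Testing negative integers from -1 downward:
x = -1: LHS = (-1)² + 1 = 2, RHS = -(-1) - 1 = 0; 2 = 0 — FAILS  ← closest negative counterexample to 0

Answer: x = -1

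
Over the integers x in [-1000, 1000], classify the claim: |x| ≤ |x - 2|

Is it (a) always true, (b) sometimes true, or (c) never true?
Holds at x = 0: LHS = |0| = 0, RHS = |0 - 2| = |-2| = 2; 0 ≤ 2 — holds
Fails at x = 2: LHS = |2| = 2, RHS = |2 - 2| = |0| = 0; 2 ≤ 0 — FAILS
It is satisfied by some integers in the range but not all.

Answer: Sometimes true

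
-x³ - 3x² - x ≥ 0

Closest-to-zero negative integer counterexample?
Testing negative integers from -1 downward:
x = -1: LHS = -(-1)³ - 3·(-1)² - (-1) = -1; -1 ≥ 0 — FAILS  ← closest negative counterexample to 0

Answer: x = -1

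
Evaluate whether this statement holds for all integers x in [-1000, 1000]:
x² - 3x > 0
The claim fails at x = 0:
x = 0: LHS = 0² - 3·0 = 0; 0 > 0 — FAILS

Because a single integer refutes it, the statement is false.

Answer: False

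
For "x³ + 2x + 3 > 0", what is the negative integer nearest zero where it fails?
Testing negative integers from -1 downward:
x = -1: LHS = (-1)³ + 2·(-1) + 3 = 0; 0 > 0 — FAILS  ← closest negative counterexample to 0

Answer: x = -1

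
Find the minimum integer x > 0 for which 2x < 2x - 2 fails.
Testing positive integers:
x = 1: LHS = 2·1 = 2, RHS = 2·1 - 2 = 0; 2 < 0 — FAILS  ← smallest positive counterexample

Answer: x = 1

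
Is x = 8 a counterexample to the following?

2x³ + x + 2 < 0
Substitute x = 8 into the relation:
x = 8: LHS = 2·8³ + 8 + 2 = 1034; 1034 < 0 — FAILS

Since the claim fails at x = 8, this value is a counterexample.

Answer: Yes, x = 8 is a counterexample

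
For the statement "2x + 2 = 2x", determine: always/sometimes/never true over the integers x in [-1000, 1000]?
Over all integers in [-1000, 1000], LHS − RHS is always positive; it is smallest at x = 0, where it equals 2:
x = 0: LHS = 2·0 + 2 = 2, RHS = 2·0 = 0; 2 = 0 — FAILS
At the ends of the range:
x = -1000: LHS = 2·(-1000) + 2 = -1998, RHS = 2·(-1000) = -2000; -1998 = -2000 — FAILS
x = 1000: LHS = 2·1000 + 2 = 2002, RHS = 2·1000 = 2000; 2002 = 2000 — FAILS
Hence LHS − RHS is never 0, i.e. the two sides are never equal, so the claimed relation (=) fails for every integer in [-1000, 1000].

No integer in the range satisfies it.

Answer: Never true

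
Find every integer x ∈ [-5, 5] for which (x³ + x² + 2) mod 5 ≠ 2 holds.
Holds for: {-4, -3, -2, 1, 2, 3}
Fails for: {-5, -1, 0, 4, 5}

Answer: {-4, -3, -2, 1, 2, 3}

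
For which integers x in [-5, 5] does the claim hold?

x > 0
Holds for: {1, 2, 3, 4, 5}
Fails for: {-5, -4, -3, -2, -1, 0}

Answer: {1, 2, 3, 4, 5}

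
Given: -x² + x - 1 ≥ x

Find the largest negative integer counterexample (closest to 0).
Testing negative integers from -1 downward:
x = -1: LHS = -(-1)² + (-1) - 1 = -3; -3 ≥ -1 — FAILS  ← closest negative counterexample to 0

Answer: x = -1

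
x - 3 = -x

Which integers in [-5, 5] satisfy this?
Track d = LHS − RHS over the integers in [-5, 5]. Equality would need d = 0, but d changes sign only between consecutive integers, jumping over 0:
x = 1: LHS = 1 - 3 = -2; -2 = -1 — FAILS  (d = -1)
x = 2: LHS = 2 - 3 = -1; -1 = -2 — FAILS  (d = 1)
Away from these crossings d keeps a constant sign, and checking every integer in [-5, 5] confirms d ≠ 0 throughout. Hence the two sides are never equal, so the claimed relation (=) fails for every integer in [-5, 5].

Answer: None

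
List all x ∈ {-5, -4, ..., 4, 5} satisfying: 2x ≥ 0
Holds for: {0, 1, 2, 3, 4, 5}
Fails for: {-5, -4, -3, -2, -1}

Answer: {0, 1, 2, 3, 4, 5}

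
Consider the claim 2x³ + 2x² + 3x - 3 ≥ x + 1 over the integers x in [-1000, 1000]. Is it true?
The claim fails at x = 0:
x = 0: LHS = 2·0³ + 2·0² + 3·0 - 3 = -3, RHS = 0 + 1 = 1; -3 ≥ 1 — FAILS

Because a single integer refutes it, the statement is false.

Answer: False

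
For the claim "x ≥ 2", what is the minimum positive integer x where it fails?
Testing positive integers:
x = 1: 1 ≥ 2 — FAILS  ← smallest positive counterexample

Answer: x = 1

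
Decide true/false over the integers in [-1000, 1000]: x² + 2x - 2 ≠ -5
Over all integers in [-1000, 1000], LHS − RHS is always positive; it is smallest at x = -1, where it equals 2:
x = -1: LHS = (-1)² + 2·(-1) - 2 = -3; -3 ≠ -5 — holds
At the ends of the range:
x = -1000: LHS = (-1000)² + 2·(-1000) - 2 = 997998; 997998 ≠ -5 — holds
x = 1000: LHS = 1000² + 2·1000 - 2 = 1001998; 1001998 ≠ -5 — holds
Hence LHS − RHS is never 0, i.e. the two sides are never equal, so the relation holds for every integer in [-1000, 1000].

No counterexample exists.

Answer: True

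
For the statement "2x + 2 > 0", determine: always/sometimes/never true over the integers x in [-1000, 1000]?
Holds at x = 0: LHS = 2·0 + 2 = 2; 2 > 0 — holds
Fails at x = -1: LHS = 2·(-1) + 2 = 0; 0 > 0 — FAILS
It is satisfied by some integers in the range but not all.

Answer: Sometimes true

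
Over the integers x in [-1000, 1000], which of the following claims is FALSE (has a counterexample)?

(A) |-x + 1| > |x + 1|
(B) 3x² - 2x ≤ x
(A) x = 0: LHS = |-0 + 1| = |1| = 1, RHS = |0 + 1| = |1| = 1; 1 > 1 — FAILS
(B) x = -1: LHS = 3·(-1)² - 2·(-1) = 5; 5 ≤ -1 — FAILS

Answer: Both A and B are false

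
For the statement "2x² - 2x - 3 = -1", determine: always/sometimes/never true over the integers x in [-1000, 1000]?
Track d = LHS − RHS over the integers in [-1000, 1000]. Equality would need d = 0, but d changes sign only between consecutive integers, jumping over 0:
x = -1: LHS = 2·(-1)² - 2·(-1) - 3 = 1; 1 = -1 — FAILS  (d = 2)
x = 0: LHS = 2·0² - 2·0 - 3 = -3; -3 = -1 — FAILS  (d = -2)
x = 1: LHS = 2·1² - 2·1 - 3 = -3; -3 = -1 — FAILS  (d = -2)
x = 2: LHS = 2·2² - 2·2 - 3 = 1; 1 = -1 — FAILS  (d = 2)
Away from these crossings d keeps a constant sign, and checking every integer in [-1000, 1000] confirms d ≠ 0 throughout. Hence the two sides are never equal, so the claimed relation (=) fails for every integer in [-1000, 1000].

No integer in the range satisfies it.

Answer: Never true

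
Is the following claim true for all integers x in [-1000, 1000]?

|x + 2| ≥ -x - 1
The claim fails at x = -2:
x = -2: LHS = |(-2) + 2| = |0| = 0, RHS = -(-2) - 1 = 1; 0 ≥ 1 — FAILS

Because a single integer refutes it, the statement is false.

Answer: False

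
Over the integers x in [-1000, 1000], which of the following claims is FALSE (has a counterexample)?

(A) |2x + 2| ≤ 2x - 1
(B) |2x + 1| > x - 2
(A) x = 0: LHS = |2·0 + 2| = |2| = 2, RHS = 2·0 - 1 = -1; 2 ≤ -1 — FAILS

(B) Over all integers in [-1000, 1000], LHS − RHS is smallest at x = 0, where it equals 3:
x = 0: LHS = |2·0 + 1| = |1| = 1, RHS = 0 - 2 = -2; 1 > -2 — holds
At the ends of the range:
x = -1000: LHS = |2·(-1000) + 1| = |-1999| = 1999, RHS = (-1000) - 2 = -1002; 1999 > -1002 — holds
x = 1000: LHS = |2·1000 + 1| = |2001| = 2001, RHS = 1000 - 2 = 998; 2001 > 998 — holds
Hence LHS − RHS is never zero or negative, i.e. LHS > RHS throughout, so the relation holds for every integer in [-1000, 1000].

Only (A) has a counterexample.

Answer: A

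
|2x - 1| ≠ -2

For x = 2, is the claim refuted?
Substitute x = 2 into the relation:
x = 2: LHS = |2·2 - 1| = |3| = 3; 3 ≠ -2 — holds

The relation holds at x = 2, so it is not a counterexample.

Answer: No, x = 2 is not a counterexample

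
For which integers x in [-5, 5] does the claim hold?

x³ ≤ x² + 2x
Holds for: {-5, -4, -3, -2, -1, 0, 1, 2}
Fails for: {3, 4, 5}

Answer: {-5, -4, -3, -2, -1, 0, 1, 2}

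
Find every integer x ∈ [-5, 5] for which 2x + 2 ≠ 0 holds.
Holds for: {-5, -4, -3, -2, 0, 1, 2, 3, 4, 5}
Fails for: {-1}

Answer: {-5, -4, -3, -2, 0, 1, 2, 3, 4, 5}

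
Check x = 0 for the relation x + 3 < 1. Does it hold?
x = 0: LHS = 0 + 3 = 3; 3 < 1 — FAILS

The relation fails at x = 0, so x = 0 is a counterexample.

Answer: No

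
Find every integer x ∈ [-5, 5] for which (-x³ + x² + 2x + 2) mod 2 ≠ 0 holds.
For a polynomial with integer coefficients, its value mod 2 depends only on x mod 2, so it suffices to check one representative of each residue class, x = 0, 1:
x = 0: LHS = (-0³ + 0² + 2·0 + 2) mod 2 = 2 mod 2 = 0; 0 ≠ 0 — FAILS
x = 1: LHS = (-1³ + 1² + 2·1 + 2) mod 2 = 4 mod 2 = 0; 0 ≠ 0 — FAILS
The relation fails in every residue class, so the claimed relation (≠) fails for every integer in [-5, 5].

Answer: None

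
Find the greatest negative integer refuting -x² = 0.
Testing negative integers from -1 downward:
x = -1: LHS = -(-1)² = -1; -1 = 0 — FAILS  ← closest negative counterexample to 0

Answer: x = -1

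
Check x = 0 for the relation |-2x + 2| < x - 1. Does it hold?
x = 0: LHS = |-2·0 + 2| = |2| = 2, RHS = 0 - 1 = -1; 2 < -1 — FAILS

The relation fails at x = 0, so x = 0 is a counterexample.

Answer: No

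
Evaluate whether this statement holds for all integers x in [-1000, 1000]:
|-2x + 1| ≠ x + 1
The claim fails at x = 0:
x = 0: LHS = |-2·0 + 1| = |1| = 1, RHS = 0 + 1 = 1; 1 ≠ 1 — FAILS

Because a single integer refutes it, the statement is false.

Answer: False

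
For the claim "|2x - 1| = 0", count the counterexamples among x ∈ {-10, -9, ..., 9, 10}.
Counterexamples in [-10, 10]: {-10, -9, -8, -7, -6, -5, -4, -3, -2, -1, 0, 1, 2, 3, 4, 5, 6, 7, 8, 9, 10}.

Counting them gives 21 values.

Answer: 21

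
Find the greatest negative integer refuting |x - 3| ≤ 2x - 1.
Testing negative integers from -1 downward:
x = -1: LHS = |(-1) - 3| = |-4| = 4, RHS = 2·(-1) - 1 = -3; 4 ≤ -3 — FAILS  ← closest negative counterexample to 0

Answer: x = -1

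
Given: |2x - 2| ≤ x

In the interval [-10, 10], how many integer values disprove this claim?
Counterexamples in [-10, 10]: {-10, -9, -8, -7, -6, -5, -4, -3, -2, -1, 0, 3, 4, 5, 6, 7, 8, 9, 10}.

Counting them gives 19 values.

Answer: 19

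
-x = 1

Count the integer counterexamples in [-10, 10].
Counterexamples in [-10, 10]: {-10, -9, -8, -7, -6, -5, -4, -3, -2, 0, 1, 2, 3, 4, 5, 6, 7, 8, 9, 10}.

Counting them gives 20 values.

Answer: 20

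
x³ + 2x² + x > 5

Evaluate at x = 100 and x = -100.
x = 100: LHS = 100³ + 2·100² + 100 = 1020100; 1020100 > 5 — holds
x = -100: LHS = (-100)³ + 2·(-100)² + (-100) = -980100; -980100 > 5 — FAILS

Answer: Partially: holds for x = 100, fails for x = -100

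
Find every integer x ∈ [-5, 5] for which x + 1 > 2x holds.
Holds for: {-5, -4, -3, -2, -1, 0}
Fails for: {1, 2, 3, 4, 5}

Answer: {-5, -4, -3, -2, -1, 0}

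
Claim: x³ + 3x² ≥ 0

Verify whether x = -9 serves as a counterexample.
Substitute x = -9 into the relation:
x = -9: LHS = (-9)³ + 3·(-9)² = -486; -486 ≥ 0 — FAILS

Since the claim fails at x = -9, this value is a counterexample.

Answer: Yes, x = -9 is a counterexample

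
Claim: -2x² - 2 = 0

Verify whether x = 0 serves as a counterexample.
Substitute x = 0 into the relation:
x = 0: LHS = -2·0² - 2 = -2; -2 = 0 — FAILS

Since the claim fails at x = 0, this value is a counterexample.

Answer: Yes, x = 0 is a counterexample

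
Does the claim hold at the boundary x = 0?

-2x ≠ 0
x = 0: LHS = -2·0 = 0; 0 ≠ 0 — FAILS

The relation fails at x = 0, so x = 0 is a counterexample.

Answer: No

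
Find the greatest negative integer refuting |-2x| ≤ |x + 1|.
Testing negative integers from -1 downward:
x = -1: LHS = |-2·(-1)| = |2| = 2, RHS = |(-1) + 1| = |0| = 0; 2 ≤ 0 — FAILS  ← closest negative counterexample to 0

Answer: x = -1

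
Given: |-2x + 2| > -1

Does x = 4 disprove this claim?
Substitute x = 4 into the relation:
x = 4: LHS = |-2·4 + 2| = |-6| = 6; 6 > -1 — holds

The relation holds at x = 4, so it is not a counterexample.

Answer: No, x = 4 is not a counterexample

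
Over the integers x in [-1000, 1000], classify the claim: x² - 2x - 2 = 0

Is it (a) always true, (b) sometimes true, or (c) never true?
Track d = LHS − RHS over the integers in [-1000, 1000]. Equality would need d = 0, but d changes sign only between consecutive integers, jumping over 0:
x = -1: LHS = (-1)² - 2·(-1) - 2 = 1; 1 = 0 — FAILS  (d = 1)
x = 0: LHS = 0² - 2·0 - 2 = -2; -2 = 0 — FAILS  (d = -2)
x = 2: LHS = 2² - 2·2 - 2 = -2; -2 = 0 — FAILS  (d = -2)
x = 3: LHS = 3² - 2·3 - 2 = 1; 1 = 0 — FAILS  (d = 1)
Away from these crossings d keeps a constant sign, and checking every integer in [-1000, 1000] confirms d ≠ 0 throughout. Hence the two sides are never equal, so the claimed relation (=) fails for every integer in [-1000, 1000].

No integer in the range satisfies it.

Answer: Never true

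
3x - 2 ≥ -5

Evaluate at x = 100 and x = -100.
x = 100: LHS = 3·100 - 2 = 298; 298 ≥ -5 — holds
x = -100: LHS = 3·(-100) - 2 = -302; -302 ≥ -5 — FAILS

Answer: Partially: holds for x = 100, fails for x = -100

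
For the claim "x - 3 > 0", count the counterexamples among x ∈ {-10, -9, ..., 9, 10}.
Counterexamples in [-10, 10]: {-10, -9, -8, -7, -6, -5, -4, -3, -2, -1, 0, 1, 2, 3}.

Counting them gives 14 values.

Answer: 14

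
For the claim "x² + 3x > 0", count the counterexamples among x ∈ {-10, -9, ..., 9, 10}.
Counterexamples in [-10, 10]: {-3, -2, -1, 0}.

Counting them gives 4 values.

Answer: 4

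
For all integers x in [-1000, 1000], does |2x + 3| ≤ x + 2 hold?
The claim fails at x = 0:
x = 0: LHS = |2·0 + 3| = |3| = 3, RHS = 0 + 2 = 2; 3 ≤ 2 — FAILS

Because a single integer refutes it, the statement is false.

Answer: False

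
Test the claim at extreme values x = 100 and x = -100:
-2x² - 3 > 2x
x = 100: LHS = -2·100² - 3 = -20003, RHS = 2·100 = 200; -20003 > 200 — FAILS
x = -100: LHS = -2·(-100)² - 3 = -20003, RHS = 2·(-100) = -200; -20003 > -200 — FAILS

Answer: No, fails for both x = 100 and x = -100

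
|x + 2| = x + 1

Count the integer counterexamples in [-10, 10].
Counterexamples in [-10, 10]: {-10, -9, -8, -7, -6, -5, -4, -3, -2, -1, 0, 1, 2, 3, 4, 5, 6, 7, 8, 9, 10}.

Counting them gives 21 values.

Answer: 21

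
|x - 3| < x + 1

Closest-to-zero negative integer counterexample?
Testing negative integers from -1 downward:
x = -1: LHS = |(-1) - 3| = |-4| = 4, RHS = (-1) + 1 = 0; 4 < 0 — FAILS  ← closest negative counterexample to 0

Answer: x = -1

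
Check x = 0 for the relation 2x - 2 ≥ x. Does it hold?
x = 0: LHS = 2·0 - 2 = -2; -2 ≥ 0 — FAILS

The relation fails at x = 0, so x = 0 is a counterexample.

Answer: No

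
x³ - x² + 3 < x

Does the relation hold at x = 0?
x = 0: LHS = 0³ - 0² + 3 = 3; 3 < 0 — FAILS

The relation fails at x = 0, so x = 0 is a counterexample.

Answer: No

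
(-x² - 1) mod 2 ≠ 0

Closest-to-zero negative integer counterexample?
Testing negative integers from -1 downward:
x = -1: LHS = (-(-1)² - 1) mod 2 = (-2) mod 2 = 0; 0 ≠ 0 — FAILS  ← closest negative counterexample to 0

Answer: x = -1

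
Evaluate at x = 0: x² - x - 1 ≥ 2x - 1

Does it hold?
x = 0: LHS = 0² - 0 - 1 = -1, RHS = 2·0 - 1 = -1; -1 ≥ -1 — holds

The relation is satisfied at x = 0.

Answer: Yes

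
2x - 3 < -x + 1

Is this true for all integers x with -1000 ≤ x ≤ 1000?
The claim fails at x = 2:
x = 2: LHS = 2·2 - 3 = 1, RHS = -2 + 1 = -1; 1 < -1 — FAILS

Because a single integer refutes it, the statement is false.

Answer: False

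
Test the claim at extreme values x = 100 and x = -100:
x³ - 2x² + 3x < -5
x = 100: LHS = 100³ - 2·100² + 3·100 = 980300; 980300 < -5 — FAILS
x = -100: LHS = (-100)³ - 2·(-100)² + 3·(-100) = -1020300; -1020300 < -5 — holds

Answer: Partially: fails for x = 100, holds for x = -100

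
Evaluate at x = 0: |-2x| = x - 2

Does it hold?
x = 0: LHS = |-2·0| = |0| = 0, RHS = 0 - 2 = -2; 0 = -2 — FAILS

The relation fails at x = 0, so x = 0 is a counterexample.

Answer: No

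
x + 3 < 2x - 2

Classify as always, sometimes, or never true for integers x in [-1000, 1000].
Holds at x = 6: LHS = 6 + 3 = 9, RHS = 2·6 - 2 = 10; 9 < 10 — holds
Fails at x = 0: LHS = 0 + 3 = 3, RHS = 2·0 - 2 = -2; 3 < -2 — FAILS
It is satisfied by some integers in the range but not all.

Answer: Sometimes true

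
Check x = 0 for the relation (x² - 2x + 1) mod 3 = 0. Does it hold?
x = 0: LHS = (0² - 2·0 + 1) mod 3 = 1 mod 3 = 1; 1 = 0 — FAILS

The relation fails at x = 0, so x = 0 is a counterexample.

Answer: No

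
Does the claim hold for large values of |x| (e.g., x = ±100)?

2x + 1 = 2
x = 100: LHS = 2·100 + 1 = 201; 201 = 2 — FAILS
x = -100: LHS = 2·(-100) + 1 = -199; -199 = 2 — FAILS

Answer: No, fails for both x = 100 and x = -100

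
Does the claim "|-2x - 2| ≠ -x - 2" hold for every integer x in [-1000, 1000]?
Over all integers in [-1000, 1000], LHS − RHS is always positive; it is smallest at x = -1, where it equals 1:
x = -1: LHS = |-2·(-1) - 2| = |0| = 0, RHS = -(-1) - 2 = -1; 0 ≠ -1 — holds
At the ends of the range:
x = -1000: LHS = |-2·(-1000) - 2| = |1998| = 1998, RHS = -(-1000) - 2 = 998; 1998 ≠ 998 — holds
x = 1000: LHS = |-2·1000 - 2| = |-2002| = 2002, RHS = -1000 - 2 = -1002; 2002 ≠ -1002 — holds
Hence LHS − RHS is never 0, i.e. the two sides are never equal, so the relation holds for every integer in [-1000, 1000].

No counterexample exists.

Answer: True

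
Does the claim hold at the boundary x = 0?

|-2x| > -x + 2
x = 0: LHS = |-2·0| = |0| = 0, RHS = -0 + 2 = 2; 0 > 2 — FAILS

The relation fails at x = 0, so x = 0 is a counterexample.

Answer: No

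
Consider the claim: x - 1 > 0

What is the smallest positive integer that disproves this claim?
Testing positive integers:
x = 1: LHS = 1 - 1 = 0; 0 > 0 — FAILS  ← smallest positive counterexample

Answer: x = 1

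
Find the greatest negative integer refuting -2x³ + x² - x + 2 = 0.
Testing negative integers from -1 downward:
x = -1: LHS = -2·(-1)³ + (-1)² - (-1) + 2 = 6; 6 = 0 — FAILS  ← closest negative counterexample to 0

Answer: x = -1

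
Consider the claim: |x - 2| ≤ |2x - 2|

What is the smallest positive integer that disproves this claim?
Testing positive integers:
x = 1: LHS = |1 - 2| = |-1| = 1, RHS = |2·1 - 2| = |0| = 0; 1 ≤ 0 — FAILS  ← smallest positive counterexample

Answer: x = 1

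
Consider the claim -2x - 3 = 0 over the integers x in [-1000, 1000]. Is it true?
The claim fails at x = 0:
x = 0: LHS = -2·0 - 3 = -3; -3 = 0 — FAILS

Because a single integer refutes it, the statement is false.

Answer: False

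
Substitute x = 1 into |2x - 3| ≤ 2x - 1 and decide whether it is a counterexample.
Substitute x = 1 into the relation:
x = 1: LHS = |2·1 - 3| = |-1| = 1, RHS = 2·1 - 1 = 1; 1 ≤ 1 — holds

The claim holds here, so x = 1 is not a counterexample. (A counterexample exists elsewhere, e.g. x = 0.)

Answer: No, x = 1 is not a counterexample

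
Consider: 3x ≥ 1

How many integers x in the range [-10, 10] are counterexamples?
Counterexamples in [-10, 10]: {-10, -9, -8, -7, -6, -5, -4, -3, -2, -1, 0}.

Counting them gives 11 values.

Answer: 11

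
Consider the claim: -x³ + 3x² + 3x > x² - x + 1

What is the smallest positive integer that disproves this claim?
Testing positive integers:
x = 1: LHS = -1³ + 3·1² + 3·1 = 5, RHS = 1² - 1 + 1 = 1; 5 > 1 — holds
x = 2: LHS = -2³ + 3·2² + 3·2 = 10, RHS = 2² - 2 + 1 = 3; 10 > 3 — holds
x = 3: LHS = -3³ + 3·3² + 3·3 = 9, RHS = 3² - 3 + 1 = 7; 9 > 7 — holds
x = 4: LHS = -4³ + 3·4² + 3·4 = -4, RHS = 4² - 4 + 1 = 13; -4 > 13 — FAILS  ← smallest positive counterexample

Answer: x = 4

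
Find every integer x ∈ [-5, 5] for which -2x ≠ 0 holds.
Holds for: {-5, -4, -3, -2, -1, 1, 2, 3, 4, 5}
Fails for: {0}

Answer: {-5, -4, -3, -2, -1, 1, 2, 3, 4, 5}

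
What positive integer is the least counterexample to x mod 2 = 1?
Testing positive integers:
x = 1: LHS = 1 mod 2 = 1; 1 = 1 — holds
x = 2: LHS = 2 mod 2 = 0; 0 = 1 — FAILS  ← smallest positive counterexample

Answer: x = 2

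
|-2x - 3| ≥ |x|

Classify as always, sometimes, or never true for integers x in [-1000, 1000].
Holds at x = 0: LHS = |-2·0 - 3| = |-3| = 3, RHS = |0| = 0; 3 ≥ 0 — holds
Fails at x = -2: LHS = |-2·(-2) - 3| = |1| = 1, RHS = |-2| = 2; 1 ≥ 2 — FAILS
It is satisfied by some integers in the range but not all.

Answer: Sometimes true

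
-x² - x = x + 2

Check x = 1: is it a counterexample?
Substitute x = 1 into the relation:
x = 1: LHS = -1² - 1 = -2, RHS = 1 + 2 = 3; -2 = 3 — FAILS

Since the claim fails at x = 1, this value is a counterexample.

Answer: Yes, x = 1 is a counterexample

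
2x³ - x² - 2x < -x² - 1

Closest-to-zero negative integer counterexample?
Testing negative integers from -1 downward:
x = -1: LHS = 2·(-1)³ - (-1)² - 2·(-1) = -1, RHS = -(-1)² - 1 = -2; -1 < -2 — FAILS  ← closest negative counterexample to 0

Answer: x = -1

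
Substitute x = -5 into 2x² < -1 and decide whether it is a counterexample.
Substitute x = -5 into the relation:
x = -5: LHS = 2·(-5)² = 50; 50 < -1 — FAILS

Since the claim fails at x = -5, this value is a counterexample.

Answer: Yes, x = -5 is a counterexample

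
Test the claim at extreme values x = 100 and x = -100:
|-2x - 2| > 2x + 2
x = 100: LHS = |-2·100 - 2| = |-202| = 202, RHS = 2·100 + 2 = 202; 202 > 202 — FAILS
x = -100: LHS = |-2·(-100) - 2| = |198| = 198, RHS = 2·(-100) + 2 = -198; 198 > -198 — holds

Answer: Partially: fails for x = 100, holds for x = -100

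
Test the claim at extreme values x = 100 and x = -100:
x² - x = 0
x = 100: LHS = 100² - 100 = 9900; 9900 = 0 — FAILS
x = -100: LHS = (-100)² - (-100) = 10100; 10100 = 0 — FAILS

Answer: No, fails for both x = 100 and x = -100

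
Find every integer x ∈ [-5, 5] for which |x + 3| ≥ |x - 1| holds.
Holds for: {-1, 0, 1, 2, 3, 4, 5}
Fails for: {-5, -4, -3, -2}

Answer: {-1, 0, 1, 2, 3, 4, 5}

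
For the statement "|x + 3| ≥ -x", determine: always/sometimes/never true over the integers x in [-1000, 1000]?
Holds at x = 0: LHS = |0 + 3| = |3| = 3, RHS = -0 = 0; 3 ≥ 0 — holds
Fails at x = -2: LHS = |(-2) + 3| = |1| = 1, RHS = -(-2) = 2; 1 ≥ 2 — FAILS
It is satisfied by some integers in the range but not all.

Answer: Sometimes true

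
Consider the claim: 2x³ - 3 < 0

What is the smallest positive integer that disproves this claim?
Testing positive integers:
x = 1: LHS = 2·1³ - 3 = -1; -1 < 0 — holds
x = 2: LHS = 2·2³ - 3 = 13; 13 < 0 — FAILS  ← smallest positive counterexample

Answer: x = 2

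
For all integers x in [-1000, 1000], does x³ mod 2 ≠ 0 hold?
The claim fails at x = 0:
x = 0: LHS = (0³) mod 2 = 0 mod 2 = 0; 0 ≠ 0 — FAILS

Because a single integer refutes it, the statement is false.

Answer: False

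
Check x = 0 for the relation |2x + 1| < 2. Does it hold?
x = 0: LHS = |2·0 + 1| = |1| = 1; 1 < 2 — holds

The relation is satisfied at x = 0.

Answer: Yes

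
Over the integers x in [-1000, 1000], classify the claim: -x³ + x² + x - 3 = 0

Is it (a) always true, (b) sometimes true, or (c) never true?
Track d = LHS − RHS over the integers in [-1000, 1000]. Equality would need d = 0, but d changes sign only between consecutive integers, jumping over 0:
x = -2: LHS = -(-2)³ + (-2)² + (-2) - 3 = 7; 7 = 0 — FAILS  (d = 7)
x = -1: LHS = -(-1)³ + (-1)² + (-1) - 3 = -2; -2 = 0 — FAILS  (d = -2)
Away from these crossings d keeps a constant sign, and checking every integer in [-1000, 1000] confirms d ≠ 0 throughout. Hence the two sides are never equal, so the claimed relation (=) fails for every integer in [-1000, 1000].

No integer in the range satisfies it.

Answer: Never true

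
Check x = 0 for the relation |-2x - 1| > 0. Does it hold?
x = 0: LHS = |-2·0 - 1| = |-1| = 1; 1 > 0 — holds

The relation is satisfied at x = 0.

Answer: Yes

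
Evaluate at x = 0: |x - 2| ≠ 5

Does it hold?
x = 0: LHS = |0 - 2| = |-2| = 2; 2 ≠ 5 — holds

The relation is satisfied at x = 0.

Answer: Yes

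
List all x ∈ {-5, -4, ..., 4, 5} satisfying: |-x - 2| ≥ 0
An absolute value is never negative, so the left side is ≥ 0 for every x, while the right side is 0. Tightest case in [-5, 5] is x = -2:
x = -2: LHS = |-(-2) - 2| = |0| = 0; 0 ≥ 0 — holds
Hence LHS − RHS is never negative, i.e. LHS ≥ RHS throughout, so the relation holds for every integer in [-5, 5].

Answer: All integers in [-5, 5]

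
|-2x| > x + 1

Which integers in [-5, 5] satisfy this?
Holds for: {-5, -4, -3, -2, -1, 2, 3, 4, 5}
Fails for: {0, 1}

Answer: {-5, -4, -3, -2, -1, 2, 3, 4, 5}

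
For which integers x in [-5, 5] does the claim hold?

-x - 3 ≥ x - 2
Holds for: {-5, -4, -3, -2, -1}
Fails for: {0, 1, 2, 3, 4, 5}

Answer: {-5, -4, -3, -2, -1}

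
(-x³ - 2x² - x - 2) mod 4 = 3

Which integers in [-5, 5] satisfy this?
For a polynomial with integer coefficients, its value mod 4 depends only on x mod 4, so it suffices to check one representative of each residue class, x = 0, 1, 2, 3:
x = 0: LHS = (-0³ - 2·0² - 0 - 2) mod 4 = (-2) mod 4 = 2; 2 = 3 — FAILS
x = 1: LHS = (-1³ - 2·1² - 1 - 2) mod 4 = (-6) mod 4 = 2; 2 = 3 — FAILS
x = 2: LHS = (-2³ - 2·2² - 2 - 2) mod 4 = (-20) mod 4 = 0; 0 = 3 — FAILS
x = 3: LHS = (-3³ - 2·3² - 3 - 2) mod 4 = (-50) mod 4 = 2; 2 = 3 — FAILS
The relation fails in every residue class, so the claimed relation (=) fails for every integer in [-5, 5].

Answer: None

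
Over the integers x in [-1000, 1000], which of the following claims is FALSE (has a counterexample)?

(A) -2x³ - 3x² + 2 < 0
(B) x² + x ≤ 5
(A) x = 0: LHS = -2·0³ - 3·0² + 2 = 2; 2 < 0 — FAILS
(B) x = 2: LHS = 2² + 2 = 6; 6 ≤ 5 — FAILS

Answer: Both A and B are false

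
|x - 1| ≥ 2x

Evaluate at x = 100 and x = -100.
x = 100: LHS = |100 - 1| = |99| = 99, RHS = 2·100 = 200; 99 ≥ 200 — FAILS
x = -100: LHS = |(-100) - 1| = |-101| = 101, RHS = 2·(-100) = -200; 101 ≥ -200 — holds

Answer: Partially: fails for x = 100, holds for x = -100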